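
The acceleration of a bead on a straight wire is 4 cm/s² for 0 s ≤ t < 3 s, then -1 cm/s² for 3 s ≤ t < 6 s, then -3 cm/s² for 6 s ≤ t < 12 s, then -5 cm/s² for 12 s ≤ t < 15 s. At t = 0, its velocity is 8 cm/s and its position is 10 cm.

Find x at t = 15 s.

On each constant-a segment, Δv = aΔt and Δx = v₀Δt + ½aΔt²; chain segment to segment.
0–3 s: v starts 8 cm/s; Δx = 8·3 + ½·4·3² = 42 cm; v ends 20 cm/s.
3–6 s: v starts 20 cm/s; Δx = 20·3 + ½·-1·3² = 55.5 cm; v ends 17 cm/s.
6–12 s: v starts 17 cm/s; Δx = 17·6 + ½·-3·6² = 48 cm; v ends -1 cm/s.
12–15 s: v starts -1 cm/s; Δx = -1·3 + ½·-5·3² = -25.5 cm; v ends -16 cm/s.
x(15) = 10 + Σ Δx = 130 cm.

130 cm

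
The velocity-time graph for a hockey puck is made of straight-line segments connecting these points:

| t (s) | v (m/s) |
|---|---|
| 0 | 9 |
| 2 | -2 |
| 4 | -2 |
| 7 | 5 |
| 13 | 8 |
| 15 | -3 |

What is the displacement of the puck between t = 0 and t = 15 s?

Displacement is the signed area under the v-t curve.
0–2 s: ½(9 + -2)(2) = 7 m
2–4 s: -2 × 2 = -4 m
4–7 s: ½(-2 + 5)(3) = 4.5 m
7–13 s: ½(5 + 8)(6) = 39 m
13–15 s: ½(8 + -3)(2) = 5 m
Net displacement = 51.5 m

51.5 m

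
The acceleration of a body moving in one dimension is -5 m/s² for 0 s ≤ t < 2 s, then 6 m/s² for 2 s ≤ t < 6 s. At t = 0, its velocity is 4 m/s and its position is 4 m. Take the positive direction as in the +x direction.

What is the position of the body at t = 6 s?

On each constant-a segment, Δv = aΔt and Δx = v₀Δt + ½aΔt²; chain segment to segment.
0–2 s: v starts 4 m/s; Δx = 4·2 + ½·-5·2² = -2 m; v ends -6 m/s.
2–6 s: v starts -6 m/s; Δx = -6·4 + ½·6·4² = 24 m; v ends 18 m/s.
x(6) = 4 + Σ Δx = 26 m.

26 m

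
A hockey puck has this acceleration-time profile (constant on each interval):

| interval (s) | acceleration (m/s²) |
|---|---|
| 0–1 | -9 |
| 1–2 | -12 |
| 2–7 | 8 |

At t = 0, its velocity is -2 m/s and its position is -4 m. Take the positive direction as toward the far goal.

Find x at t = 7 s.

-42.5 m

On each constant-a segment, Δv = aΔt and Δx = v₀Δt + ½aΔt²; chain segment to segment.
0–1 s: v starts -2 m/s; Δx = -2·1 + ½·-9·1² = -6.5 m; v ends -11 m/s.
1–2 s: v starts -11 m/s; Δx = -11·1 + ½·-12·1² = -17 m; v ends -23 m/s.
2–7 s: v starts -23 m/s; Δx = -23·5 + ½·8·5² = -15 m; v ends 17 m/s.
x(7) = -4 + Σ Δx = -42.5 m.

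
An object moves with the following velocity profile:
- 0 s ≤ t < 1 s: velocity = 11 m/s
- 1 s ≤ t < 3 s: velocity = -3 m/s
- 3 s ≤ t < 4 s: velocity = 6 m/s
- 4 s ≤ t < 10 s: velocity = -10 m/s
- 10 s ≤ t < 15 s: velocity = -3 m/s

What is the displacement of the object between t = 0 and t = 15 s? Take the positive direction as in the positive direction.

-64 m

Displacement is the signed area under the v-t curve.
0–1 s: 11 × 1 = 11 m
1–3 s: -3 × 2 = -6 m
3–4 s: 6 × 1 = 6 m
4–10 s: -10 × 6 = -60 m
10–15 s: -3 × 5 = -15 m
Net displacement = -64 m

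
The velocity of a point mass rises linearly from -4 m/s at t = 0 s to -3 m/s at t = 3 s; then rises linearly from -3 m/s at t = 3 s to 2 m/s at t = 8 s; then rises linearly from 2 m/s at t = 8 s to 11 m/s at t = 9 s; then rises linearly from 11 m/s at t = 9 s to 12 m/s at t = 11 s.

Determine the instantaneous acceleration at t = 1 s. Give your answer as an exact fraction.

Acceleration is the slope of the v-t graph on 0–3 s: (-3 − -4)/(3 − 0) = 1/3 m/s².

1/3 m/s²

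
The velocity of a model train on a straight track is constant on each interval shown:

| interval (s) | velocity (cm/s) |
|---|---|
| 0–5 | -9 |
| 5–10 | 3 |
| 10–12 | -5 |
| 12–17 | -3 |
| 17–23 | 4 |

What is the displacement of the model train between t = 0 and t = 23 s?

Displacement is the signed area under the v-t curve.
0–5 s: -9 × 5 = -45 cm
5–10 s: 3 × 5 = 15 cm
10–12 s: -5 × 2 = -10 cm
12–17 s: -3 × 5 = -15 cm
17–23 s: 4 × 6 = 24 cm
Net displacement = -31 cm

-31 cm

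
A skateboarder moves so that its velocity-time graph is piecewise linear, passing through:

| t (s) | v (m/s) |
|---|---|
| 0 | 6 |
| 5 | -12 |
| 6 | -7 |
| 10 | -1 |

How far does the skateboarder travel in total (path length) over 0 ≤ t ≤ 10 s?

Total distance travelled is ∫|v| dt — sum the magnitudes of each area piece.
0–5 s: v = 0 at t = 5/3 s; triangle areas 5 + 20 = 25 m
5–6 s: |½(-12 + -7)(1)| = 9.5 m
6–10 s: |½(-7 + -1)(4)| = 16 m
Total distance = 50.5 m

50.5 m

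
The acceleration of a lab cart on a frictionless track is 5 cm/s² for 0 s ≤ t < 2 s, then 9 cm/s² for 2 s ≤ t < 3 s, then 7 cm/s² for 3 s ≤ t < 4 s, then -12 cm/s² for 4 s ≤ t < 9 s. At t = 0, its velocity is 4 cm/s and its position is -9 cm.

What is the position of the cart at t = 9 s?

54 cm

On each constant-a segment, Δv = aΔt and Δx = v₀Δt + ½aΔt²; chain segment to segment.
0–2 s: v starts 4 cm/s; Δx = 4·2 + ½·5·2² = 18 cm; v ends 14 cm/s.
2–3 s: v starts 14 cm/s; Δx = 14·1 + ½·9·1² = 18.5 cm; v ends 23 cm/s.
3–4 s: v starts 23 cm/s; Δx = 23·1 + ½·7·1² = 26.5 cm; v ends 30 cm/s.
4–9 s: v starts 30 cm/s; Δx = 30·5 + ½·-12·5² = 0 cm; v ends -30 cm/s.
x(9) = -9 + Σ Δx = 54 cm.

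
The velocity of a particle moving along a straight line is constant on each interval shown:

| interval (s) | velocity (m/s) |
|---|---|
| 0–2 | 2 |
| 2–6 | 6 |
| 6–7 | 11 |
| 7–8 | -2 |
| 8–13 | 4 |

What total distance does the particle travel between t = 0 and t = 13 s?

Total distance travelled is ∫|v| dt — sum the magnitudes of each area piece.
0–2 s: |2| × 2 = 4 m
2–6 s: |6| × 4 = 24 m
6–7 s: |11| × 1 = 11 m
7–8 s: |-2| × 1 = 2 m
8–13 s: |4| × 5 = 20 m
Total distance = 61 m

61 m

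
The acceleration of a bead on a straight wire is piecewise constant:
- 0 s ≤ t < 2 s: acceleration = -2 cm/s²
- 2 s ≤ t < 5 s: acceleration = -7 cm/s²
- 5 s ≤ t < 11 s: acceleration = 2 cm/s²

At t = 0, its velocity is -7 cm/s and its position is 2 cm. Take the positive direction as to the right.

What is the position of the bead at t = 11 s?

On each constant-a segment, Δv = aΔt and Δx = v₀Δt + ½aΔt²; chain segment to segment.
0–2 s: v starts -7 cm/s; Δx = -7·2 + ½·-2·2² = -18 cm; v ends -11 cm/s.
2–5 s: v starts -11 cm/s; Δx = -11·3 + ½·-7·3² = -64.5 cm; v ends -32 cm/s.
5–11 s: v starts -32 cm/s; Δx = -32·6 + ½·2·6² = -156 cm; v ends -20 cm/s.
x(11) = 2 + Σ Δx = -236.5 cm.

-236.5 cm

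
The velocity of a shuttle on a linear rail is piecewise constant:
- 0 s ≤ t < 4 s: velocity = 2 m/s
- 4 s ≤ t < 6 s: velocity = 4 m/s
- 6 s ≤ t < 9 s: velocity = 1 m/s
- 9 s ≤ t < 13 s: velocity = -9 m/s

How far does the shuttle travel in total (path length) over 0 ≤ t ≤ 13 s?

55 m

Total distance travelled is ∫|v| dt — sum the magnitudes of each area piece.
0–4 s: |2| × 4 = 8 m
4–6 s: |4| × 2 = 8 m
6–9 s: |1| × 3 = 3 m
9–13 s: |-9| × 4 = 36 m
Total distance = 55 m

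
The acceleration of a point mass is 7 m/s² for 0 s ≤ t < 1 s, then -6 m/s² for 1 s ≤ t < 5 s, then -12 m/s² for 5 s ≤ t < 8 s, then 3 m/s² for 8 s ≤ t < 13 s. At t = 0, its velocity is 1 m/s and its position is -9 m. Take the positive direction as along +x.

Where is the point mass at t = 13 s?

-345 m

On each constant-a segment, Δv = aΔt and Δx = v₀Δt + ½aΔt²; chain segment to segment.
0–1 s: v starts 1 m/s; Δx = 1·1 + ½·7·1² = 4.5 m; v ends 8 m/s.
1–5 s: v starts 8 m/s; Δx = 8·4 + ½·-6·4² = -16 m; v ends -16 m/s.
5–8 s: v starts -16 m/s; Δx = -16·3 + ½·-12·3² = -102 m; v ends -52 m/s.
8–13 s: v starts -52 m/s; Δx = -52·5 + ½·3·5² = -222.5 m; v ends -37 m/s.
x(13) = -9 + Σ Δx = -345 m.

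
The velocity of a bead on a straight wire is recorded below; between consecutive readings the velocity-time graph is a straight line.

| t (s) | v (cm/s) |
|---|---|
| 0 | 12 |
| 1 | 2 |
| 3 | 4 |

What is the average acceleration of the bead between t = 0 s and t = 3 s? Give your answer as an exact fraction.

-8/3 cm/s²

Average acceleration = Δv/Δt = (4 − 12)/(3 − 0) = -8/3 cm/s².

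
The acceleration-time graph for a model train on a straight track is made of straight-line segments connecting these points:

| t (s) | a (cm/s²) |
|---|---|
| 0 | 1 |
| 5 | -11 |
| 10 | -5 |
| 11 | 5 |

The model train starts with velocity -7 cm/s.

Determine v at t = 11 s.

Δv equals the area under the a-t graph; then v = v₀ + Δv.
0–5 s: ½(1 + -11)(5) = -25 cm/s
5–10 s: ½(-11 + -5)(5) = -40 cm/s
10–11 s: ½(-5 + 5)(1) = 0 cm/s
Δv = -65 cm/s, so v(11) = -7 + (-65) = -72 cm/s.

-72 cm/s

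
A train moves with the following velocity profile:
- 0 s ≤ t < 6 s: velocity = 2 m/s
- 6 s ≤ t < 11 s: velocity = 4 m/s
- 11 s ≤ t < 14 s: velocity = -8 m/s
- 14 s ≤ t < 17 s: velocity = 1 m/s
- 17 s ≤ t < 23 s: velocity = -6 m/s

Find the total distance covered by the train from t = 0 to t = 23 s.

95 m

Total distance travelled is ∫|v| dt — sum the magnitudes of each area piece.
0–6 s: |2| × 6 = 12 m
6–11 s: |4| × 5 = 20 m
11–14 s: |-8| × 3 = 24 m
14–17 s: |1| × 3 = 3 m
17–23 s: |-6| × 6 = 36 m
Total distance = 95 m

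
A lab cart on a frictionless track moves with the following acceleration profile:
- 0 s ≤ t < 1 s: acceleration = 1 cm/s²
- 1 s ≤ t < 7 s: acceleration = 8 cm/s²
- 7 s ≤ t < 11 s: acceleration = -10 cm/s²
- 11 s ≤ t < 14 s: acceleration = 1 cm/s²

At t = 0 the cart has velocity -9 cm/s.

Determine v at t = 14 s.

Δv equals the area under the a-t graph; then v = v₀ + Δv.
0–1 s: 1 × 1 = 1 cm/s
1–7 s: 8 × 6 = 48 cm/s
7–11 s: -10 × 4 = -40 cm/s
11–14 s: 1 × 3 = 3 cm/s
Δv = 12 cm/s, so v(14) = -9 + (12) = 3 cm/s.

3 cm/s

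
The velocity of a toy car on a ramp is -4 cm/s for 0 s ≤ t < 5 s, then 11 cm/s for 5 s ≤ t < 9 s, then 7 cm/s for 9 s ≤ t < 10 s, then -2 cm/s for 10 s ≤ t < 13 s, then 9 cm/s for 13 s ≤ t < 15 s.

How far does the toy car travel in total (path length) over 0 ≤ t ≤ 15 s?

Total distance travelled is ∫|v| dt — sum the magnitudes of each area piece.
0–5 s: |-4| × 5 = 20 cm
5–9 s: |11| × 4 = 44 cm
9–10 s: |7| × 1 = 7 cm
10–13 s: |-2| × 3 = 6 cm
13–15 s: |9| × 2 = 18 cm
Total distance = 95 cm

95 cm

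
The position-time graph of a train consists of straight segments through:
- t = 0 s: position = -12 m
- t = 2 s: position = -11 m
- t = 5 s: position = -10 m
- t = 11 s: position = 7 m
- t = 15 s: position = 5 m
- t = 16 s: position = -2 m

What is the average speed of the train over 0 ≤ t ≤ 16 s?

1.75 m/s

Average speed = (total path length)/(elapsed time); on a piecewise-linear x-t graph the path length is Σ|Δx|.
0–2 s: |Δx| = |-11 − -12| = 1 m
2–5 s: |Δx| = |-10 − -11| = 1 m
5–11 s: |Δx| = |7 − -10| = 17 m
11–15 s: |Δx| = |5 − 7| = 2 m
15–16 s: |Δx| = |-2 − 5| = 7 m
Total path = 28 m; average speed = 28/16 = 1.75 m/s.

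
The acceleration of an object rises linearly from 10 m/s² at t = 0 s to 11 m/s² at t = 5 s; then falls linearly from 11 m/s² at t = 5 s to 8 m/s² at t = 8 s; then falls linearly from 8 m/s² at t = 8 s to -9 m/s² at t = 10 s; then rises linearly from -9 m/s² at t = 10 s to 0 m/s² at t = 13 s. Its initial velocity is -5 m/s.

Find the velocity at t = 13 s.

Δv equals the area under the a-t graph; then v = v₀ + Δv.
0–5 s: ½(10 + 11)(5) = 52.5 m/s
5–8 s: ½(11 + 8)(3) = 28.5 m/s
8–10 s: ½(8 + -9)(2) = -1 m/s
10–13 s: ½(-9 + 0)(3) = -13.5 m/s
Δv = 66.5 m/s, so v(13) = -5 + (66.5) = 61.5 m/s.

61.5 m/s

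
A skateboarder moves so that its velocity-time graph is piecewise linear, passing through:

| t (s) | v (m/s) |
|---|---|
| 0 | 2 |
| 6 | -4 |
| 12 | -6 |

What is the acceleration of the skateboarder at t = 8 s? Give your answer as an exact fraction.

-1/3 m/s²

Acceleration is the slope of the v-t graph on 6–12 s: (-6 − -4)/(12 − 6) = -1/3 m/s².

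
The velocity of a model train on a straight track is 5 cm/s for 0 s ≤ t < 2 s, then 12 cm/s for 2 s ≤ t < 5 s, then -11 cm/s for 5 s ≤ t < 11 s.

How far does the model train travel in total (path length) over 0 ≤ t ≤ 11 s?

Total distance travelled is ∫|v| dt — sum the magnitudes of each area piece.
0–2 s: |5| × 2 = 10 cm
2–5 s: |12| × 3 = 36 cm
5–11 s: |-11| × 6 = 66 cm
Total distance = 112 cm

112 cm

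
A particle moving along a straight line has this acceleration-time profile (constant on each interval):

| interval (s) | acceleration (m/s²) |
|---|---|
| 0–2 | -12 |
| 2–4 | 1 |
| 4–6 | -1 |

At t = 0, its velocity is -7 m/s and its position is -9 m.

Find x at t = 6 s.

-167 m

On each constant-a segment, Δv = aΔt and Δx = v₀Δt + ½aΔt²; chain segment to segment.
0–2 s: v starts -7 m/s; Δx = -7·2 + ½·-12·2² = -38 m; v ends -31 m/s.
2–4 s: v starts -31 m/s; Δx = -31·2 + ½·1·2² = -60 m; v ends -29 m/s.
4–6 s: v starts -29 m/s; Δx = -29·2 + ½·-1·2² = -60 m; v ends -31 m/s.
x(6) = -9 + Σ Δx = -167 m.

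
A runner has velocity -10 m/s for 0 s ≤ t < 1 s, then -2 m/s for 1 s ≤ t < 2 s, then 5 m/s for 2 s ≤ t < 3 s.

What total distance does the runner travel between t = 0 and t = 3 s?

17 m

Total distance travelled is ∫|v| dt — sum the magnitudes of each area piece.
0–1 s: |-10| × 1 = 10 m
1–2 s: |-2| × 1 = 2 m
2–3 s: |5| × 1 = 5 m
Total distance = 17 m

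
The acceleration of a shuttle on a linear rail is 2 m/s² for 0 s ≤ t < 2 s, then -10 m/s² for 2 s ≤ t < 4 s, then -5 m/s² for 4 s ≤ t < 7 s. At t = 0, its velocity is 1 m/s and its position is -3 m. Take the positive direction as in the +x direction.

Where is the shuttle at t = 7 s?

-74.5 m

On each constant-a segment, Δv = aΔt and Δx = v₀Δt + ½aΔt²; chain segment to segment.
0–2 s: v starts 1 m/s; Δx = 1·2 + ½·2·2² = 6 m; v ends 5 m/s.
2–4 s: v starts 5 m/s; Δx = 5·2 + ½·-10·2² = -10 m; v ends -15 m/s.
4–7 s: v starts -15 m/s; Δx = -15·3 + ½·-5·3² = -67.5 m; v ends -30 m/s.
x(7) = -3 + Σ Δx = -74.5 m.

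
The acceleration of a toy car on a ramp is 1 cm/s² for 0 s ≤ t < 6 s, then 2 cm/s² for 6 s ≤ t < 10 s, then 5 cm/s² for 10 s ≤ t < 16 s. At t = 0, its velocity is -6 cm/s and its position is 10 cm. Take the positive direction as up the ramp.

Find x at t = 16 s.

On each constant-a segment, Δv = aΔt and Δx = v₀Δt + ½aΔt²; chain segment to segment.
0–6 s: v starts -6 cm/s; Δx = -6·6 + ½·1·6² = -18 cm; v ends 0 cm/s.
6–10 s: v starts 0 cm/s; Δx = 0·4 + ½·2·4² = 16 cm; v ends 8 cm/s.
10–16 s: v starts 8 cm/s; Δx = 8·6 + ½·5·6² = 138 cm; v ends 38 cm/s.
x(16) = 10 + Σ Δx = 146 cm.

146 cm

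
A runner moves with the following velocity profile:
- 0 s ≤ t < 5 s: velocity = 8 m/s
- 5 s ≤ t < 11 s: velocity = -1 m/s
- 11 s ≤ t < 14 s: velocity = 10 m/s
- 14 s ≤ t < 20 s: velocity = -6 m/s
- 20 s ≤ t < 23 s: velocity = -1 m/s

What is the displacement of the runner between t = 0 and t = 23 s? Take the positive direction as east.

25 m

Net displacement equals the area under the velocity-time graph (areas below the axis count negative).
0–5 s: 8 × 5 = 40 m
5–11 s: -1 × 6 = -6 m
11–14 s: 10 × 3 = 30 m
14–20 s: -6 × 6 = -36 m
20–23 s: -1 × 3 = -3 m
Net displacement = 25 m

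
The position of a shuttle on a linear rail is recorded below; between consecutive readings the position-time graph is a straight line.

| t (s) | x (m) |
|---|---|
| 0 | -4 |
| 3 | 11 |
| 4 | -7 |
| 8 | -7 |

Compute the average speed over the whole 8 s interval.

4.125 m/s

Average speed = (total path length)/(elapsed time); on a piecewise-linear x-t graph the path length is Σ|Δx|.
0–3 s: |Δx| = |11 − -4| = 15 m
3–4 s: |Δx| = |-7 − 11| = 18 m
4–8 s: |Δx| = |-7 − -7| = 0 m
Total path = 33 m; average speed = 33/8 = 4.125 m/s.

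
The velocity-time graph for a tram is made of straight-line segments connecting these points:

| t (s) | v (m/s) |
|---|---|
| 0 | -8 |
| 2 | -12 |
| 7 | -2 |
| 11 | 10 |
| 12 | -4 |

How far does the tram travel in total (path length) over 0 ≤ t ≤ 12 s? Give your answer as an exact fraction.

Total distance travelled is ∫|v| dt — sum the magnitudes of each area piece.
0–2 s: |½(-8 + -12)(2)| = 20 m
2–7 s: |½(-12 + -2)(5)| = 35 m
7–11 s: v = 0 at t = 23/3 s; triangle areas 2/3 + 50/3 = 52/3 m
11–12 s: v = 0 at t = 82/7 s; triangle areas 25/7 + 4/7 = 29/7 m
Total distance = 1606/21 m

1606/21 m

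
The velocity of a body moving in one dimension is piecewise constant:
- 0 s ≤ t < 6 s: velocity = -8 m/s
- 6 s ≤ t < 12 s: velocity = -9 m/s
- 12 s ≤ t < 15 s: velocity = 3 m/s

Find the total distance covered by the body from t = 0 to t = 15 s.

Distance (not displacement) is the total path length: add the absolute areas under v-t.
0–6 s: |-8| × 6 = 48 m
6–12 s: |-9| × 6 = 54 m
12–15 s: |3| × 3 = 9 m
Total distance = 111 m

111 m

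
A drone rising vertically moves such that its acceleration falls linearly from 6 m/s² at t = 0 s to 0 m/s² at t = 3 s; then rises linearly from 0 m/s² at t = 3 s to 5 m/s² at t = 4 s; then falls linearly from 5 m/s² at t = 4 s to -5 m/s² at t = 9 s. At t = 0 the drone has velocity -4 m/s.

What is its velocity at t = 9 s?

Δv equals the area under the a-t graph; then v = v₀ + Δv.
0–3 s: ½(6 + 0)(3) = 9 m/s
3–4 s: ½(0 + 5)(1) = 2.5 m/s
4–9 s: ½(5 + -5)(5) = 0 m/s
Δv = 11.5 m/s, so v(9) = -4 + (11.5) = 7.5 m/s.

7.5 m/s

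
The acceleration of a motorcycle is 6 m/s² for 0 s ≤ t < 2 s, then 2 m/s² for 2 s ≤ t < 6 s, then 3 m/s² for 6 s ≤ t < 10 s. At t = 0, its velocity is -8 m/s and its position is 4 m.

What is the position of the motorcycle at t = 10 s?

On each constant-a segment, Δv = aΔt and Δx = v₀Δt + ½aΔt²; chain segment to segment.
0–2 s: v starts -8 m/s; Δx = -8·2 + ½·6·2² = -4 m; v ends 4 m/s.
2–6 s: v starts 4 m/s; Δx = 4·4 + ½·2·4² = 32 m; v ends 12 m/s.
6–10 s: v starts 12 m/s; Δx = 12·4 + ½·3·4² = 72 m; v ends 24 m/s.
x(10) = 4 + Σ Δx = 104 m.

104 m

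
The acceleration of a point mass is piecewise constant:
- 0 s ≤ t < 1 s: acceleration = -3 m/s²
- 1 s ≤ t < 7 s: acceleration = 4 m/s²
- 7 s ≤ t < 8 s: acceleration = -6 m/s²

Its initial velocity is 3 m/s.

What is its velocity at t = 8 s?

18 m/s

Δv equals the area under the a-t graph; then v = v₀ + Δv.
0–1 s: -3 × 1 = -3 m/s
1–7 s: 4 × 6 = 24 m/s
7–8 s: -6 × 1 = -6 m/s
Δv = 15 m/s, so v(8) = 3 + (15) = 18 m/s.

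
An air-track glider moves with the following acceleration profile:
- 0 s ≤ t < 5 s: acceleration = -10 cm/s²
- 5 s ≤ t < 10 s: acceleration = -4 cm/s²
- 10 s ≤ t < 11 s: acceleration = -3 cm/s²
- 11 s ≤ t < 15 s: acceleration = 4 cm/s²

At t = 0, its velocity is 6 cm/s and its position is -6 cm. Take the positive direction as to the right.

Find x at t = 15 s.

On each constant-a segment, Δv = aΔt and Δx = v₀Δt + ½aΔt²; chain segment to segment.
0–5 s: v starts 6 cm/s; Δx = 6·5 + ½·-10·5² = -95 cm; v ends -44 cm/s.
5–10 s: v starts -44 cm/s; Δx = -44·5 + ½·-4·5² = -270 cm; v ends -64 cm/s.
10–11 s: v starts -64 cm/s; Δx = -64·1 + ½·-3·1² = -65.5 cm; v ends -67 cm/s.
11–15 s: v starts -67 cm/s; Δx = -67·4 + ½·4·4² = -236 cm; v ends -51 cm/s.
x(15) = -6 + Σ Δx = -672.5 cm.

-672.5 cm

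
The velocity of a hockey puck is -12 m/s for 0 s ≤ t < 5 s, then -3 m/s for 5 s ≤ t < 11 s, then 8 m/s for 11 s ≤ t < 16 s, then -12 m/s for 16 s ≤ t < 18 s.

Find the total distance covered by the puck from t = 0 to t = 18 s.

Distance (not displacement) is the total path length: add the absolute areas under v-t.
0–5 s: |-12| × 5 = 60 m
5–11 s: |-3| × 6 = 18 m
11–16 s: |8| × 5 = 40 m
16–18 s: |-12| × 2 = 24 m
Total distance = 142 m

142 m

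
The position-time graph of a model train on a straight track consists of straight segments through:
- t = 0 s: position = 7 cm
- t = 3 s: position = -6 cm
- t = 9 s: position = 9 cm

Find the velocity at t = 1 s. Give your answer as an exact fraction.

Velocity is the slope of the x-t graph on 0–3 s: (-6 − 7)/(3 − 0) = -13/3 cm/s.

-13/3 cm/s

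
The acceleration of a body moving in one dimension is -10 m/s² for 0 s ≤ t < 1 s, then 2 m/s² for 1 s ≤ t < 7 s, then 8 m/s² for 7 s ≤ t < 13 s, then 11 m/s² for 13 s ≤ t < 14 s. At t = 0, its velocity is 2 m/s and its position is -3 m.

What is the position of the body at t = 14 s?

On each constant-a segment, Δv = aΔt and Δx = v₀Δt + ½aΔt²; chain segment to segment.
0–1 s: v starts 2 m/s; Δx = 2·1 + ½·-10·1² = -3 m; v ends -8 m/s.
1–7 s: v starts -8 m/s; Δx = -8·6 + ½·2·6² = -12 m; v ends 4 m/s.
7–13 s: v starts 4 m/s; Δx = 4·6 + ½·8·6² = 168 m; v ends 52 m/s.
13–14 s: v starts 52 m/s; Δx = 52·1 + ½·11·1² = 57.5 m; v ends 63 m/s.
x(14) = -3 + Σ Δx = 207.5 m.

207.5 m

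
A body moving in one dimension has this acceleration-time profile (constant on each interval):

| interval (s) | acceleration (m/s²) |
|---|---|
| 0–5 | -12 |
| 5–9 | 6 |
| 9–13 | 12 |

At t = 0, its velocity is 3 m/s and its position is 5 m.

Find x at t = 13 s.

On each constant-a segment, Δv = aΔt and Δx = v₀Δt + ½aΔt²; chain segment to segment.
0–5 s: v starts 3 m/s; Δx = 3·5 + ½·-12·5² = -135 m; v ends -57 m/s.
5–9 s: v starts -57 m/s; Δx = -57·4 + ½·6·4² = -180 m; v ends -33 m/s.
9–13 s: v starts -33 m/s; Δx = -33·4 + ½·12·4² = -36 m; v ends 15 m/s.
x(13) = 5 + Σ Δx = -346 m.

-346 m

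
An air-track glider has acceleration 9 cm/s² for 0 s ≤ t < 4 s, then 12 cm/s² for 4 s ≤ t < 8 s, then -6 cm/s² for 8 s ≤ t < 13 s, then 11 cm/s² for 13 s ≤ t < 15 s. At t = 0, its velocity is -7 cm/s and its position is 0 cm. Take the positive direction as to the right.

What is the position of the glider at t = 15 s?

682 cm

On each constant-a segment, Δv = aΔt and Δx = v₀Δt + ½aΔt²; chain segment to segment.
0–4 s: v starts -7 cm/s; Δx = -7·4 + ½·9·4² = 44 cm; v ends 29 cm/s.
4–8 s: v starts 29 cm/s; Δx = 29·4 + ½·12·4² = 212 cm; v ends 77 cm/s.
8–13 s: v starts 77 cm/s; Δx = 77·5 + ½·-6·5² = 310 cm; v ends 47 cm/s.
13–15 s: v starts 47 cm/s; Δx = 47·2 + ½·11·2² = 116 cm; v ends 69 cm/s.
x(15) = 0 + Σ Δx = 682 cm.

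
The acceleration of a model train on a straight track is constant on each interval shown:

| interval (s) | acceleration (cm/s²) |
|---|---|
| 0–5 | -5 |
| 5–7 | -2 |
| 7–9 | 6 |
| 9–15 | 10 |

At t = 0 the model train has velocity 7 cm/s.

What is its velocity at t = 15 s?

50 cm/s

Δv equals the area under the a-t graph; then v = v₀ + Δv.
0–5 s: -5 × 5 = -25 cm/s
5–7 s: -2 × 2 = -4 cm/s
7–9 s: 6 × 2 = 12 cm/s
9–15 s: 10 × 6 = 60 cm/s
Δv = 43 cm/s, so v(15) = 7 + (43) = 50 cm/s.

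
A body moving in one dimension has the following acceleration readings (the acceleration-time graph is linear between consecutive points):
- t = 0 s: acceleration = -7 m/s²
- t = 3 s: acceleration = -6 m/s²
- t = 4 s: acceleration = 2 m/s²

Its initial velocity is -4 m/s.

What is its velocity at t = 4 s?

-25.5 m/s

Δv equals the area under the a-t graph; then v = v₀ + Δv.
0–3 s: ½(-7 + -6)(3) = -19.5 m/s
3–4 s: ½(-6 + 2)(1) = -2 m/s
Δv = -21.5 m/s, so v(4) = -4 + (-21.5) = -25.5 m/s.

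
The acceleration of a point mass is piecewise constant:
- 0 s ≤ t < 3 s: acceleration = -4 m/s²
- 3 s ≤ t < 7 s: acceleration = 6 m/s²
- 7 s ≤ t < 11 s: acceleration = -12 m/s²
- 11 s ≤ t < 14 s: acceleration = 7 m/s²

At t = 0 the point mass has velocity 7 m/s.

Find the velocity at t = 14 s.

-8 m/s

Δv equals the area under the a-t graph; then v = v₀ + Δv.
0–3 s: -4 × 3 = -12 m/s
3–7 s: 6 × 4 = 24 m/s
7–11 s: -12 × 4 = -48 m/s
11–14 s: 7 × 3 = 21 m/s
Δv = -15 m/s, so v(14) = 7 + (-15) = -8 m/s.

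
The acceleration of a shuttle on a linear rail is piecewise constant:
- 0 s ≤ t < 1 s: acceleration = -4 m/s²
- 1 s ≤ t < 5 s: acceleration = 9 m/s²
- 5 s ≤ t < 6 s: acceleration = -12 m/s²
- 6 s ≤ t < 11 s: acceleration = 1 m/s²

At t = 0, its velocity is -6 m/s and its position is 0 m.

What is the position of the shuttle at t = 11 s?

126.5 m

On each constant-a segment, Δv = aΔt and Δx = v₀Δt + ½aΔt²; chain segment to segment.
0–1 s: v starts -6 m/s; Δx = -6·1 + ½·-4·1² = -8 m; v ends -10 m/s.
1–5 s: v starts -10 m/s; Δx = -10·4 + ½·9·4² = 32 m; v ends 26 m/s.
5–6 s: v starts 26 m/s; Δx = 26·1 + ½·-12·1² = 20 m; v ends 14 m/s.
6–11 s: v starts 14 m/s; Δx = 14·5 + ½·1·5² = 82.5 m; v ends 19 m/s.
x(11) = 0 + Σ Δx = 126.5 m.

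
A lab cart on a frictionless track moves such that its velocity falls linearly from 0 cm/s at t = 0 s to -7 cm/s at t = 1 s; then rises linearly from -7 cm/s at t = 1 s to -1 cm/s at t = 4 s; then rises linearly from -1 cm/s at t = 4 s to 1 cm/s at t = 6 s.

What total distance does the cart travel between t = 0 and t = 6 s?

Total distance travelled is ∫|v| dt — sum the magnitudes of each area piece.
0–1 s: |½(0 + -7)(1)| = 3.5 cm
1–4 s: |½(-7 + -1)(3)| = 12 cm
4–6 s: v = 0 at t = 5 s; triangle areas 0.5 + 0.5 = 1 cm
Total distance = 16.5 cm

16.5 cm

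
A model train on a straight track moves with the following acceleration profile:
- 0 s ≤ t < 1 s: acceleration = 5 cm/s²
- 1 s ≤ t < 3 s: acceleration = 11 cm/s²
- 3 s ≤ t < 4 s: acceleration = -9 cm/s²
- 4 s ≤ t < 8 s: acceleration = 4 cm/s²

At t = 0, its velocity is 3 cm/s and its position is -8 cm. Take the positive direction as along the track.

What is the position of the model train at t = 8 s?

177 cm

On each constant-a segment, Δv = aΔt and Δx = v₀Δt + ½aΔt²; chain segment to segment.
0–1 s: v starts 3 cm/s; Δx = 3·1 + ½·5·1² = 5.5 cm; v ends 8 cm/s.
1–3 s: v starts 8 cm/s; Δx = 8·2 + ½·11·2² = 38 cm; v ends 30 cm/s.
3–4 s: v starts 30 cm/s; Δx = 30·1 + ½·-9·1² = 25.5 cm; v ends 21 cm/s.
4–8 s: v starts 21 cm/s; Δx = 21·4 + ½·4·4² = 116 cm; v ends 37 cm/s.
x(8) = -8 + Σ Δx = 177 cm.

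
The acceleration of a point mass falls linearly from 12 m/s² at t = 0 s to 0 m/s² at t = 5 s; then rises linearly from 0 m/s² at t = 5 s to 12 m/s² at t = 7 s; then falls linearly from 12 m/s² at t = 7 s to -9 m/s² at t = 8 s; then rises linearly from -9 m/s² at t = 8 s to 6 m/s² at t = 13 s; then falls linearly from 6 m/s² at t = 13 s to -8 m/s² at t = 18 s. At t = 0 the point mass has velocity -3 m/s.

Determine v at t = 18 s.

28 m/s

Δv equals the area under the a-t graph; then v = v₀ + Δv.
0–5 s: ½(12 + 0)(5) = 30 m/s
5–7 s: ½(0 + 12)(2) = 12 m/s
7–8 s: ½(12 + -9)(1) = 1.5 m/s
8–13 s: ½(-9 + 6)(5) = -7.5 m/s
13–18 s: ½(6 + -8)(5) = -5 m/s
Δv = 31 m/s, so v(18) = -3 + (31) = 28 m/s.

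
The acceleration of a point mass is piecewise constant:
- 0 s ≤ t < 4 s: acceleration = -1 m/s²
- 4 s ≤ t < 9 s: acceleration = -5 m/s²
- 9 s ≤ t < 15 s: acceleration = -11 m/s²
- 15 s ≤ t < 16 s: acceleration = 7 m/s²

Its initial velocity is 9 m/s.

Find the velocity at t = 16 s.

Δv equals the area under the a-t graph; then v = v₀ + Δv.
0–4 s: -1 × 4 = -4 m/s
4–9 s: -5 × 5 = -25 m/s
9–15 s: -11 × 6 = -66 m/s
15–16 s: 7 × 1 = 7 m/s
Δv = -88 m/s, so v(16) = 9 + (-88) = -79 m/s.

-79 m/s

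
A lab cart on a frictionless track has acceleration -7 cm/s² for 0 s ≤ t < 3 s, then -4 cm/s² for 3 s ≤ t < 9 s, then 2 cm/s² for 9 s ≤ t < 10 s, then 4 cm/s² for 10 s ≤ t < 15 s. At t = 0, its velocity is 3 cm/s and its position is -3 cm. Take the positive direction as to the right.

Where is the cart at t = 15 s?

-396.5 cm

On each constant-a segment, Δv = aΔt and Δx = v₀Δt + ½aΔt²; chain segment to segment.
0–3 s: v starts 3 cm/s; Δx = 3·3 + ½·-7·3² = -22.5 cm; v ends -18 cm/s.
3–9 s: v starts -18 cm/s; Δx = -18·6 + ½·-4·6² = -180 cm; v ends -42 cm/s.
9–10 s: v starts -42 cm/s; Δx = -42·1 + ½·2·1² = -41 cm; v ends -40 cm/s.
10–15 s: v starts -40 cm/s; Δx = -40·5 + ½·4·5² = -150 cm; v ends -20 cm/s.
x(15) = -3 + Σ Δx = -396.5 cm.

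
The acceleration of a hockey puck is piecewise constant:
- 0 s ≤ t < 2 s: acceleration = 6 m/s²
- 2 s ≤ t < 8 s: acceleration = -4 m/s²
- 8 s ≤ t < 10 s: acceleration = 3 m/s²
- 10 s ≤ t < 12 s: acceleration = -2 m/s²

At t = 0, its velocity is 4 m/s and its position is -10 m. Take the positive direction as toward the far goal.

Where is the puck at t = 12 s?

16 m

On each constant-a segment, Δv = aΔt and Δx = v₀Δt + ½aΔt²; chain segment to segment.
0–2 s: v starts 4 m/s; Δx = 4·2 + ½·6·2² = 20 m; v ends 16 m/s.
2–8 s: v starts 16 m/s; Δx = 16·6 + ½·-4·6² = 24 m; v ends -8 m/s.
8–10 s: v starts -8 m/s; Δx = -8·2 + ½·3·2² = -10 m; v ends -2 m/s.
10–12 s: v starts -2 m/s; Δx = -2·2 + ½·-2·2² = -8 m; v ends -6 m/s.
x(12) = -10 + Σ Δx = 16 m.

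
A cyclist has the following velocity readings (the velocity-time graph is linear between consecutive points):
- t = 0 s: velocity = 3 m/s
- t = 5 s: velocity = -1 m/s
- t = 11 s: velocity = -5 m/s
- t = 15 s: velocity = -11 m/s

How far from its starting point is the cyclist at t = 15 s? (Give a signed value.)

-45 m

Displacement is the signed area under the v-t curve.
0–5 s: ½(3 + -1)(5) = 5 m
5–11 s: ½(-1 + -5)(6) = -18 m
11–15 s: ½(-5 + -11)(4) = -32 m
Net displacement = -45 m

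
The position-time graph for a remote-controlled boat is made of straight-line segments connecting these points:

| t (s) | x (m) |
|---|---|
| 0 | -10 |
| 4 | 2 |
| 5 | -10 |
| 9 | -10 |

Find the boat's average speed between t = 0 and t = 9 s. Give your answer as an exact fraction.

Average speed = (total path length)/(elapsed time); on a piecewise-linear x-t graph the path length is Σ|Δx|.
0–4 s: |Δx| = |2 − -10| = 12 m
4–5 s: |Δx| = |-10 − 2| = 12 m
5–9 s: |Δx| = |-10 − -10| = 0 m
Total path = 24 m; average speed = 24/9 = 8/3 m/s.

8/3 m/s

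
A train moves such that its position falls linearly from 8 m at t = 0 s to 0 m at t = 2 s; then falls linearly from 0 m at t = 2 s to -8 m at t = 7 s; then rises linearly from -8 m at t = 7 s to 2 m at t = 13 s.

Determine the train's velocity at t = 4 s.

-1.6 m/s

Velocity is the slope of the x-t graph on 2–7 s: (-8 − 0)/(7 − 2) = -1.6 m/s.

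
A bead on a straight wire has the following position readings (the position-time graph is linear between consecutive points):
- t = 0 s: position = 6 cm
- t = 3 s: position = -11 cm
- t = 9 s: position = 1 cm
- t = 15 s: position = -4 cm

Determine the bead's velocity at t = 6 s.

Velocity is the slope of the x-t graph on 3–9 s: (1 − -11)/(9 − 3) = 2 cm/s.

2 cm/s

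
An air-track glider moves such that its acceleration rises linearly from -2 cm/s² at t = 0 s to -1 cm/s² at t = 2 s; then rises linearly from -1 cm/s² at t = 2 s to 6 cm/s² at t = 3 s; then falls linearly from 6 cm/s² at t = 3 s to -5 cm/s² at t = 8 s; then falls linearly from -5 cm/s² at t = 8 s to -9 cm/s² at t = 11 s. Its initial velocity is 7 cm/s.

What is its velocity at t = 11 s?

-12 cm/s

Δv equals the area under the a-t graph; then v = v₀ + Δv.
0–2 s: ½(-2 + -1)(2) = -3 cm/s
2–3 s: ½(-1 + 6)(1) = 2.5 cm/s
3–8 s: ½(6 + -5)(5) = 2.5 cm/s
8–11 s: ½(-5 + -9)(3) = -21 cm/s
Δv = -19 cm/s, so v(11) = 7 + (-19) = -12 cm/s.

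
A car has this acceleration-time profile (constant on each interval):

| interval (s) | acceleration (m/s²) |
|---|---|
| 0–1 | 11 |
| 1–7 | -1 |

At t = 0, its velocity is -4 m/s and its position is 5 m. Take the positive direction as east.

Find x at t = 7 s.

30.5 m

On each constant-a segment, Δv = aΔt and Δx = v₀Δt + ½aΔt²; chain segment to segment.
0–1 s: v starts -4 m/s; Δx = -4·1 + ½·11·1² = 1.5 m; v ends 7 m/s.
1–7 s: v starts 7 m/s; Δx = 7·6 + ½·-1·6² = 24 m; v ends 1 m/s.
x(7) = 5 + Σ Δx = 30.5 m.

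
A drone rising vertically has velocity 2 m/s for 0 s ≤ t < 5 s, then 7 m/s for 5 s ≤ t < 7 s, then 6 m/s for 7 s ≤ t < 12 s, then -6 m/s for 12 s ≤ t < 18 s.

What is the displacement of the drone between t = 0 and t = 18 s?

18 m

Displacement is the signed area under the v-t curve.
0–5 s: 2 × 5 = 10 m
5–7 s: 7 × 2 = 14 m
7–12 s: 6 × 5 = 30 m
12–18 s: -6 × 6 = -36 m
Net displacement = 18 m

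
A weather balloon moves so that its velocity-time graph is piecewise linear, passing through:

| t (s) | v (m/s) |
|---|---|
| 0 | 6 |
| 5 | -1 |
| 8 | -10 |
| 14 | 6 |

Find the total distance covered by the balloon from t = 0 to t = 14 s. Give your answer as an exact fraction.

773/14 m

Distance (not displacement) is the total path length: add the absolute areas under v-t.
0–5 s: v = 0 at t = 30/7 s; triangle areas 90/7 + 5/14 = 185/14 m
5–8 s: |½(-1 + -10)(3)| = 16.5 m
8–14 s: v = 0 at t = 11.75 s; triangle areas 18.75 + 6.75 = 25.5 m
Total distance = 773/14 m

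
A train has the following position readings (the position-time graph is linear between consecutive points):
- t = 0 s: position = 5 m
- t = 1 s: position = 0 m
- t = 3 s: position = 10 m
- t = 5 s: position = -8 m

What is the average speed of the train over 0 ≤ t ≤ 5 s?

Average speed = (total path length)/(elapsed time); on a piecewise-linear x-t graph the path length is Σ|Δx|.
0–1 s: |Δx| = |0 − 5| = 5 m
1–3 s: |Δx| = |10 − 0| = 10 m
3–5 s: |Δx| = |-8 − 10| = 18 m
Total path = 33 m; average speed = 33/5 = 6.6 m/s.

6.6 m/s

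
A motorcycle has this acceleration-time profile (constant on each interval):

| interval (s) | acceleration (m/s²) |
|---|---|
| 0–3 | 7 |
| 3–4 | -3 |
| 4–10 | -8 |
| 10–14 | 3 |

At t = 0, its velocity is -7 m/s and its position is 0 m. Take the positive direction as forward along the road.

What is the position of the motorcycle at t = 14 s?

On each constant-a segment, Δv = aΔt and Δx = v₀Δt + ½aΔt²; chain segment to segment.
0–3 s: v starts -7 m/s; Δx = -7·3 + ½·7·3² = 10.5 m; v ends 14 m/s.
3–4 s: v starts 14 m/s; Δx = 14·1 + ½·-3·1² = 12.5 m; v ends 11 m/s.
4–10 s: v starts 11 m/s; Δx = 11·6 + ½·-8·6² = -78 m; v ends -37 m/s.
10–14 s: v starts -37 m/s; Δx = -37·4 + ½·3·4² = -124 m; v ends -25 m/s.
x(14) = 0 + Σ Δx = -179 m.

-179 m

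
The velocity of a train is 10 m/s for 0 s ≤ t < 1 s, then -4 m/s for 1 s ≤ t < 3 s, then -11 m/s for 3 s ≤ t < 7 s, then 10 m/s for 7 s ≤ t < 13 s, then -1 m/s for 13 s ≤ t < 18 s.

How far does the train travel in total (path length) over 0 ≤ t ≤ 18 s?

127 m

Distance (not displacement) is the total path length: add the absolute areas under v-t.
0–1 s: |10| × 1 = 10 m
1–3 s: |-4| × 2 = 8 m
3–7 s: |-11| × 4 = 44 m
7–13 s: |10| × 6 = 60 m
13–18 s: |-1| × 5 = 5 m
Total distance = 127 m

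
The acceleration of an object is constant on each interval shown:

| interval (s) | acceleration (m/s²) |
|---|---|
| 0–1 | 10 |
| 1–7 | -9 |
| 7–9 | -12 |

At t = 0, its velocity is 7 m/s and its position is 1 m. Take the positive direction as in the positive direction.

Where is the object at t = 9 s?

On each constant-a segment, Δv = aΔt and Δx = v₀Δt + ½aΔt²; chain segment to segment.
0–1 s: v starts 7 m/s; Δx = 7·1 + ½·10·1² = 12 m; v ends 17 m/s.
1–7 s: v starts 17 m/s; Δx = 17·6 + ½·-9·6² = -60 m; v ends -37 m/s.
7–9 s: v starts -37 m/s; Δx = -37·2 + ½·-12·2² = -98 m; v ends -61 m/s.
x(9) = 1 + Σ Δx = -145 m.

-145 m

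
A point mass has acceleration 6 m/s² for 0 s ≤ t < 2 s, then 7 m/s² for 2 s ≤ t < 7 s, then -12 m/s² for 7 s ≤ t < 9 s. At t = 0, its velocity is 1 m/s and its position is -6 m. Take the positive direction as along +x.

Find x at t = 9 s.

On each constant-a segment, Δv = aΔt and Δx = v₀Δt + ½aΔt²; chain segment to segment.
0–2 s: v starts 1 m/s; Δx = 1·2 + ½·6·2² = 14 m; v ends 13 m/s.
2–7 s: v starts 13 m/s; Δx = 13·5 + ½·7·5² = 152.5 m; v ends 48 m/s.
7–9 s: v starts 48 m/s; Δx = 48·2 + ½·-12·2² = 72 m; v ends 24 m/s.
x(9) = -6 + Σ Δx = 232.5 m.

232.5 m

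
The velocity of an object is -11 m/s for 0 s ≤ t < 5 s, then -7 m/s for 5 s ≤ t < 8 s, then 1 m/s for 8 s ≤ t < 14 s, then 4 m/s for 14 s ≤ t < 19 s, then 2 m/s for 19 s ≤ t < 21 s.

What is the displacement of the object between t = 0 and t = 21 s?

-46 m

Net displacement equals the area under the velocity-time graph (areas below the axis count negative).
0–5 s: -11 × 5 = -55 m
5–8 s: -7 × 3 = -21 m
8–14 s: 1 × 6 = 6 m
14–19 s: 4 × 5 = 20 m
19–21 s: 2 × 2 = 4 m
Net displacement = -46 m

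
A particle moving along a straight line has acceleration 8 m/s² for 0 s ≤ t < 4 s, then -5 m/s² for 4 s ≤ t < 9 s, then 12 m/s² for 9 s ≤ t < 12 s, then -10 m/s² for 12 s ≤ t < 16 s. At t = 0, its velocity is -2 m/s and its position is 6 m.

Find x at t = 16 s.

On each constant-a segment, Δv = aΔt and Δx = v₀Δt + ½aΔt²; chain segment to segment.
0–4 s: v starts -2 m/s; Δx = -2·4 + ½·8·4² = 56 m; v ends 30 m/s.
4–9 s: v starts 30 m/s; Δx = 30·5 + ½·-5·5² = 87.5 m; v ends 5 m/s.
9–12 s: v starts 5 m/s; Δx = 5·3 + ½·12·3² = 69 m; v ends 41 m/s.
12–16 s: v starts 41 m/s; Δx = 41·4 + ½·-10·4² = 84 m; v ends 1 m/s.
x(16) = 6 + Σ Δx = 302.5 m.

302.5 m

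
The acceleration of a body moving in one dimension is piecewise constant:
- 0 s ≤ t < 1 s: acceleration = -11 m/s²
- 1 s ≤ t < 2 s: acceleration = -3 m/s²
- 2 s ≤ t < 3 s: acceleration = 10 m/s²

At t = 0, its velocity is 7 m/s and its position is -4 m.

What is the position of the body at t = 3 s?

On each constant-a segment, Δv = aΔt and Δx = v₀Δt + ½aΔt²; chain segment to segment.
0–1 s: v starts 7 m/s; Δx = 7·1 + ½·-11·1² = 1.5 m; v ends -4 m/s.
1–2 s: v starts -4 m/s; Δx = -4·1 + ½·-3·1² = -5.5 m; v ends -7 m/s.
2–3 s: v starts -7 m/s; Δx = -7·1 + ½·10·1² = -2 m; v ends 3 m/s.
x(3) = -4 + Σ Δx = -10 m.

-10 m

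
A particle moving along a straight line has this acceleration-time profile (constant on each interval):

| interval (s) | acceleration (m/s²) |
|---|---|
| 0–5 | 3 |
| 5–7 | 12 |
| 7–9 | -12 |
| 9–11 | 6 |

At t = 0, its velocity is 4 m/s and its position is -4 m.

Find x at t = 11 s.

227.5 m

On each constant-a segment, Δv = aΔt and Δx = v₀Δt + ½aΔt²; chain segment to segment.
0–5 s: v starts 4 m/s; Δx = 4·5 + ½·3·5² = 57.5 m; v ends 19 m/s.
5–7 s: v starts 19 m/s; Δx = 19·2 + ½·12·2² = 62 m; v ends 43 m/s.
7–9 s: v starts 43 m/s; Δx = 43·2 + ½·-12·2² = 62 m; v ends 19 m/s.
9–11 s: v starts 19 m/s; Δx = 19·2 + ½·6·2² = 50 m; v ends 31 m/s.
x(11) = -4 + Σ Δx = 227.5 m.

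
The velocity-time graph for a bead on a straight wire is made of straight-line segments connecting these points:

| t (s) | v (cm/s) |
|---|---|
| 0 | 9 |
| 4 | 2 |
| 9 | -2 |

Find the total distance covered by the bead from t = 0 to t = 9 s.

Total distance travelled is ∫|v| dt — sum the magnitudes of each area piece.
0–4 s: |½(9 + 2)(4)| = 22 cm
4–9 s: v = 0 at t = 6.5 s; triangle areas 2.5 + 2.5 = 5 cm
Total distance = 27 cm

27 cm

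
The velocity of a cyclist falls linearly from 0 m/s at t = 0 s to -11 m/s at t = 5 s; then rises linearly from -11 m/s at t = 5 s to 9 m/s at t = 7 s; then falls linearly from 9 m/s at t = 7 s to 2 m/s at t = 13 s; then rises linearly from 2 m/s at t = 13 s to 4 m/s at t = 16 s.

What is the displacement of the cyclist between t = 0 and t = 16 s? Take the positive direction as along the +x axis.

Net displacement equals the area under the velocity-time graph (areas below the axis count negative).
0–5 s: ½(0 + -11)(5) = -27.5 m
5–7 s: ½(-11 + 9)(2) = -2 m
7–13 s: ½(9 + 2)(6) = 33 m
13–16 s: ½(2 + 4)(3) = 9 m
Net displacement = 12.5 m

12.5 m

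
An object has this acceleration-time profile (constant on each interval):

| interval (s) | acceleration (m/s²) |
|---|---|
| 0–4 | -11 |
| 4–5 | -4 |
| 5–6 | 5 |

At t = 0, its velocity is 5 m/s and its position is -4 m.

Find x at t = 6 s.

-153.5 m

On each constant-a segment, Δv = aΔt and Δx = v₀Δt + ½aΔt²; chain segment to segment.
0–4 s: v starts 5 m/s; Δx = 5·4 + ½·-11·4² = -68 m; v ends -39 m/s.
4–5 s: v starts -39 m/s; Δx = -39·1 + ½·-4·1² = -41 m; v ends -43 m/s.
5–6 s: v starts -43 m/s; Δx = -43·1 + ½·5·1² = -40.5 m; v ends -38 m/s.
x(6) = -4 + Σ Δx = -153.5 m.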